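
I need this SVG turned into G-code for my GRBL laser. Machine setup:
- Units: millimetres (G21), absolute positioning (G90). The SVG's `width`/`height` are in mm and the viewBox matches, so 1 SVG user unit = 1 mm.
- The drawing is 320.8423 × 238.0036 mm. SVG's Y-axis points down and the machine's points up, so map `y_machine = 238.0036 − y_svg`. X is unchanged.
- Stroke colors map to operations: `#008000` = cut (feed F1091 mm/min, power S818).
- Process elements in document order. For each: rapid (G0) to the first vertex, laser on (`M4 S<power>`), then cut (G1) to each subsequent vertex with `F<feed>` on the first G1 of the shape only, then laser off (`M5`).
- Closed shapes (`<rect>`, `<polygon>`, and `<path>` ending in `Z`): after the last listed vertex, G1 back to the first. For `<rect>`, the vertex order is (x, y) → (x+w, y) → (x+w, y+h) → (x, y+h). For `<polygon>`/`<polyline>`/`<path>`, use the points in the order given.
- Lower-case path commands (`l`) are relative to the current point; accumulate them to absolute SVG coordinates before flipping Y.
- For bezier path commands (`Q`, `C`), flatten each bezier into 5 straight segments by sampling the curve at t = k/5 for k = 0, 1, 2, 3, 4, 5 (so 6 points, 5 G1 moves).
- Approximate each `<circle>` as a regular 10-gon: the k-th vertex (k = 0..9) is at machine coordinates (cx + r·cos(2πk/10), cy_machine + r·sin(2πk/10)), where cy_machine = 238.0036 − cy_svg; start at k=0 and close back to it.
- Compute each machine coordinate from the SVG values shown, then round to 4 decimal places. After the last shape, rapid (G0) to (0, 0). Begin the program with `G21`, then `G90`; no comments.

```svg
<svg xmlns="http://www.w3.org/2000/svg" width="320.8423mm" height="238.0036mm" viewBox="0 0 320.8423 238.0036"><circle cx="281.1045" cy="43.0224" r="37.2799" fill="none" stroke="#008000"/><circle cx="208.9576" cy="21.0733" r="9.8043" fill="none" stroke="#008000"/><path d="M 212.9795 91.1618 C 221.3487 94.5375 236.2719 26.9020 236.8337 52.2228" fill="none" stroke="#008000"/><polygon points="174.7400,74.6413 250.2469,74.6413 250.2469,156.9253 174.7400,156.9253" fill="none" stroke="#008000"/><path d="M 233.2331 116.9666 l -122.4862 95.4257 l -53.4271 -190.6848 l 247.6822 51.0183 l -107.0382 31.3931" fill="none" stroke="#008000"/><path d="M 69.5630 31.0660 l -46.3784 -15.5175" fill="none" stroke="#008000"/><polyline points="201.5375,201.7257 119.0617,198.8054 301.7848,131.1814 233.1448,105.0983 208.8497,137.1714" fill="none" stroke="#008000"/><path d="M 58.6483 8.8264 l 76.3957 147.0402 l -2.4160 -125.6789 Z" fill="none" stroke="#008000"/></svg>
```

Since the viewBox matches the mm dimensions, user units are millimetres directly. The only transform is the Y-flip y_m = 238.0036 − y_svg.

Shape 1 is a circle drawn with `<circle>`. Its stroke #008000 means cut at S818, F1091. After flipping Y the toolpath is (318.3844,194.9812) → (311.2646,216.8938) → (292.6246,230.4365) → (269.5844,230.4365) → (250.9444,216.8938) → (243.8246,194.9812) → (250.9444,173.0686) → (269.5844,159.5259) → (292.6246,159.5259) → (311.2646,173.0686) → (318.3844,194.9812), returning to the start.

Shape 2 is a circle drawn with `<circle>`. Its stroke #008000 means cut at S818, F1091. After flipping Y the toolpath is (218.7619,216.9303) → (216.8894,222.6931) → (211.9873,226.2547) → (205.9279,226.2547) → (201.0258,222.6931) → (199.1533,216.9303) → (201.0258,211.1675) → (205.9279,207.6059) → (211.9873,207.6059) → (216.8894,211.1675) → (218.7619,216.9303), returning to the start.

Shape 3 is a cubic bezier drawn with `<path>`. Its stroke #008000 means cut at S818, F1091. After flipping Y the toolpath is (212.9795,146.8418) → (218.6202,152.0260) → (224.8299,166.3824) → (230.6047,182.0407) → (234.9406,191.1303) → (236.8337,185.7808).

Shape 4 is a rectangle drawn with `<polygon>`. Its stroke #008000 means cut at S818, F1091. After flipping Y the toolpath is (174.7400,163.3623) → (250.2469,163.3623) → (250.2469,81.0783) → (174.7400,81.0783) → (174.7400,163.3623), returning to the start.

Shape 5 is a open polyline drawn with `<path>`. Its stroke #008000 means cut at S818, F1091. After flipping Y the toolpath is (233.2331,121.0370) → (110.7469,25.6113) → (57.3198,216.2961) → (305.0020,165.2778) → (197.9638,133.8847).

Shape 6 is a line segment drawn with `<path>`. Its stroke #008000 means cut at S818, F1091. After flipping Y the toolpath is (69.5630,206.9376) → (23.1846,222.4551).

Shape 7 is a open polyline drawn with `<polyline>`. Its stroke #008000 means cut at S818, F1091. After flipping Y the toolpath is (201.5375,36.2779) → (119.0617,39.1982) → (301.7848,106.8222) → (233.1448,132.9053) → (208.8497,100.8322).

Shape 8 is a closed polygon drawn with `<path>`. Its stroke #008000 means cut at S818, F1091. After flipping Y the toolpath is (58.6483,229.1772) → (135.0440,82.1370) → (132.6280,207.8159) → (58.6483,229.1772), returning to the start.

G21
G90
G0 X318.3844 Y194.9812
M4 S818
G1 X311.2646 Y216.8938 F1091
G1 X292.6246 Y230.4365
G1 X269.5844 Y230.4365
G1 X250.9444 Y216.8938
G1 X243.8246 Y194.9812
G1 X250.9444 Y173.0686
G1 X269.5844 Y159.5259
G1 X292.6246 Y159.5259
G1 X311.2646 Y173.0686
G1 X318.3844 Y194.9812
M5
G0 X218.7619 Y216.9303
M4 S818
G1 X216.8894 Y222.6931 F1091
G1 X211.9873 Y226.2547
G1 X205.9279 Y226.2547
G1 X201.0258 Y222.6931
G1 X199.1533 Y216.9303
G1 X201.0258 Y211.1675
G1 X205.9279 Y207.6059
G1 X211.9873 Y207.6059
G1 X216.8894 Y211.1675
G1 X218.7619 Y216.9303
M5
G0 X212.9795 Y146.8418
M4 S818
G1 X218.6202 Y152.0260 F1091
G1 X224.8299 Y166.3824
G1 X230.6047 Y182.0407
G1 X234.9406 Y191.1303
G1 X236.8337 Y185.7808
M5
G0 X174.7400 Y163.3623
M4 S818
G1 X250.2469 Y163.3623 F1091
G1 X250.2469 Y81.0783
G1 X174.7400 Y81.0783
G1 X174.7400 Y163.3623
M5
G0 X233.2331 Y121.0370
M4 S818
G1 X110.7469 Y25.6113 F1091
G1 X57.3198 Y216.2961
G1 X305.0020 Y165.2778
G1 X197.9638 Y133.8847
M5
G0 X69.5630 Y206.9376
M4 S818
G1 X23.1846 Y222.4551 F1091
M5
G0 X201.5375 Y36.2779
M4 S818
G1 X119.0617 Y39.1982 F1091
G1 X301.7848 Y106.8222
G1 X233.1448 Y132.9053
G1 X208.8497 Y100.8322
M5
G0 X58.6483 Y229.1772
M4 S818
G1 X135.0440 Y82.1370 F1091
G1 X132.6280 Y207.8159
G1 X58.6483 Y229.1772
M5
G0 X0.0000 Y0.0000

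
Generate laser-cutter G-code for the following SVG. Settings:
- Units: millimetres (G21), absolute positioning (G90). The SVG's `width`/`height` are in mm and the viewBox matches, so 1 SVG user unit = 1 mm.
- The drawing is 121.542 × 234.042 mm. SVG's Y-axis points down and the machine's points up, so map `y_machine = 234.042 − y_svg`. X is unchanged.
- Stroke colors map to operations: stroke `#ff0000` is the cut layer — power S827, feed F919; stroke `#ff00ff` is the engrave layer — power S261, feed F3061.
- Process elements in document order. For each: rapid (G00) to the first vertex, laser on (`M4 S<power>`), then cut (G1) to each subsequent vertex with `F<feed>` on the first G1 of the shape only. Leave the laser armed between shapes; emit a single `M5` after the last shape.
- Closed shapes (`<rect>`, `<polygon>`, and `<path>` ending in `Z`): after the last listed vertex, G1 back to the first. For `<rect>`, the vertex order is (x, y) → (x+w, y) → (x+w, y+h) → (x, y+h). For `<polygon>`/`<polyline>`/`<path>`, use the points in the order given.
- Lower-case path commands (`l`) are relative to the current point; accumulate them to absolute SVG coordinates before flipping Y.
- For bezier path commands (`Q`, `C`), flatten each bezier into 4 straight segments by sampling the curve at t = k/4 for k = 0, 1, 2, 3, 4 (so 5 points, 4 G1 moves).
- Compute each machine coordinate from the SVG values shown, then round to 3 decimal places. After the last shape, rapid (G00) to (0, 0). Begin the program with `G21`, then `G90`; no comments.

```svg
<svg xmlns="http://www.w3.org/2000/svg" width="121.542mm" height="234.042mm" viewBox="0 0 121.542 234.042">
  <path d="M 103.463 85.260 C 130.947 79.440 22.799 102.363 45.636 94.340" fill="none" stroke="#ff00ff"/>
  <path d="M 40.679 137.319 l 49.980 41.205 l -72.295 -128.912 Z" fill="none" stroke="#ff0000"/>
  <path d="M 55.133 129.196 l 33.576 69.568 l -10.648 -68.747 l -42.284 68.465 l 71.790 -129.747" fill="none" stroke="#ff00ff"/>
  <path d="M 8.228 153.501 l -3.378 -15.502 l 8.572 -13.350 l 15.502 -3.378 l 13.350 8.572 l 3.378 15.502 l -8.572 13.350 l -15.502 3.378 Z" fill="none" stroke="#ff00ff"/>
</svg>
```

1 u = 1 mm; y_m = 234.042 − y.

[1] `<path>` cubic bezier, #ff00ff→engrave S261 F3061: (103.463,148.782) → (102.811,148.690) → (76.292,143.416) → (48.902,138.554) → (45.636,139.702)

[2] `<path>` closed polygon, #ff0000→cut S827 F919: (40.679,96.723) → (90.659,55.518) → (18.364,184.430) → (40.679,96.723) (closed)

[3] `<path>` open polyline, #ff00ff→engrave S261 F3061: (55.133,104.846) → (88.709,35.278) → (78.061,104.025) → (35.777,35.560) → (107.567,165.307)

[4] `<path>` regular polygon, #ff00ff→engrave S261 F3061: (8.228,80.541) → (4.850,96.043) → (13.422,109.393) → (28.924,112.771) → (42.274,104.199) → (45.652,88.697) → (37.080,75.347) → (21.578,71.969) → (8.228,80.541) (closed)

G21
G90
G00 X103.463 Y148.782
M4 S261
G1 X102.811 Y148.690 F3061
G1 X76.292 Y143.416
G1 X48.902 Y138.554
G1 X45.636 Y139.702
G00 X40.679 Y96.723
M4 S827
G1 X90.659 Y55.518 F919
G1 X18.364 Y184.430
G1 X40.679 Y96.723
G00 X55.133 Y104.846
M4 S261
G1 X88.709 Y35.278 F3061
G1 X78.061 Y104.025
G1 X35.777 Y35.560
G1 X107.567 Y165.307
G00 X8.228 Y80.541
M4 S261
G1 X4.850 Y96.043 F3061
G1 X13.422 Y109.393
G1 X28.924 Y112.771
G1 X42.274 Y104.199
G1 X45.652 Y88.697
G1 X37.080 Y75.347
G1 X21.578 Y71.969
G1 X8.228 Y80.541
M5
G00 X0.000 Y0.000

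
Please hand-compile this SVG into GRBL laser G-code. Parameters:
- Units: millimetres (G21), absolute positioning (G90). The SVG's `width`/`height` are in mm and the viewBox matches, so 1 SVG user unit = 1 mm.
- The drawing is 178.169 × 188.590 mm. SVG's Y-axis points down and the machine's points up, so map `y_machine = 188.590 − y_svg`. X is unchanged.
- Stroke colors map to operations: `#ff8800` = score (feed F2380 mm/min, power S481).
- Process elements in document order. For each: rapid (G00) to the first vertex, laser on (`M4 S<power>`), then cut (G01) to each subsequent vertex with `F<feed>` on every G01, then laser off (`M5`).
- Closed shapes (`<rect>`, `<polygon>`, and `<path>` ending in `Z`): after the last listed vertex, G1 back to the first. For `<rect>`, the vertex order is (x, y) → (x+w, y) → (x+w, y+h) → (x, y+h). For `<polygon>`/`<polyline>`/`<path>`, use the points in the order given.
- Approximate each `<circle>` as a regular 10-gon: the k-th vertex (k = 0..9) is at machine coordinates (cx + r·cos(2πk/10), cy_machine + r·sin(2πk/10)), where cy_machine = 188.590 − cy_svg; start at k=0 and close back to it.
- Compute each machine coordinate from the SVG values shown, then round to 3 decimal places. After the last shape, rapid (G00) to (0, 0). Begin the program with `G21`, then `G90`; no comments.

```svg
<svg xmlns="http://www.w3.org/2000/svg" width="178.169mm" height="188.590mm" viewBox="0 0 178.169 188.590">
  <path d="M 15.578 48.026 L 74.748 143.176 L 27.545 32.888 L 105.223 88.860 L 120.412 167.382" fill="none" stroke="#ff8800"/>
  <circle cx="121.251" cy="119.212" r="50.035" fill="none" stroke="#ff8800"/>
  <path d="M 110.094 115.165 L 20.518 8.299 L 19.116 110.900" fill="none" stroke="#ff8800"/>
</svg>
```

Since the viewBox matches the mm dimensions, user units are millimetres directly. The only transform is the Y-flip y_m = 188.590 − y_svg.

Shape 1 is a open polyline drawn with `<path>`. Its stroke #ff8800 means score at S481, F2380. After flipping Y the toolpath is (15.578,140.564) → (74.748,45.414) → (27.545,155.702) → (105.223,99.730) → (120.412,21.208).

Shape 2 is a circle drawn with `<circle>`. Its stroke #ff8800 means score at S481, F2380. After flipping Y the toolpath is (171.286,69.378) → (161.730,98.788) → (136.713,116.964) → (105.789,116.964) → (80.772,98.788) → (71.216,69.378) → (80.772,39.968) → (105.789,21.792) → (136.713,21.792) → (161.730,39.968) → (171.286,69.378), returning to the start.

Shape 3 is a open polyline drawn with `<path>`. Its stroke #ff8800 means score at S481, F2380. After flipping Y the toolpath is (110.094,73.425) → (20.518,180.291) → (19.116,77.690).

G21
G90
G00 X15.578 Y140.564
M4 S481
G01 X74.748 Y45.414 F2380
G01 X27.545 Y155.702 F2380
G01 X105.223 Y99.730 F2380
G01 X120.412 Y21.208 F2380
M5
G00 X171.286 Y69.378
M4 S481
G01 X161.730 Y98.788 F2380
G01 X136.713 Y116.964 F2380
G01 X105.789 Y116.964 F2380
G01 X80.772 Y98.788 F2380
G01 X71.216 Y69.378 F2380
G01 X80.772 Y39.968 F2380
G01 X105.789 Y21.792 F2380
G01 X136.713 Y21.792 F2380
G01 X161.730 Y39.968 F2380
G01 X171.286 Y69.378 F2380
M5
G00 X110.094 Y73.425
M4 S481
G01 X20.518 Y180.291 F2380
G01 X19.116 Y77.690 F2380
M5
G00 X0.000 Y0.000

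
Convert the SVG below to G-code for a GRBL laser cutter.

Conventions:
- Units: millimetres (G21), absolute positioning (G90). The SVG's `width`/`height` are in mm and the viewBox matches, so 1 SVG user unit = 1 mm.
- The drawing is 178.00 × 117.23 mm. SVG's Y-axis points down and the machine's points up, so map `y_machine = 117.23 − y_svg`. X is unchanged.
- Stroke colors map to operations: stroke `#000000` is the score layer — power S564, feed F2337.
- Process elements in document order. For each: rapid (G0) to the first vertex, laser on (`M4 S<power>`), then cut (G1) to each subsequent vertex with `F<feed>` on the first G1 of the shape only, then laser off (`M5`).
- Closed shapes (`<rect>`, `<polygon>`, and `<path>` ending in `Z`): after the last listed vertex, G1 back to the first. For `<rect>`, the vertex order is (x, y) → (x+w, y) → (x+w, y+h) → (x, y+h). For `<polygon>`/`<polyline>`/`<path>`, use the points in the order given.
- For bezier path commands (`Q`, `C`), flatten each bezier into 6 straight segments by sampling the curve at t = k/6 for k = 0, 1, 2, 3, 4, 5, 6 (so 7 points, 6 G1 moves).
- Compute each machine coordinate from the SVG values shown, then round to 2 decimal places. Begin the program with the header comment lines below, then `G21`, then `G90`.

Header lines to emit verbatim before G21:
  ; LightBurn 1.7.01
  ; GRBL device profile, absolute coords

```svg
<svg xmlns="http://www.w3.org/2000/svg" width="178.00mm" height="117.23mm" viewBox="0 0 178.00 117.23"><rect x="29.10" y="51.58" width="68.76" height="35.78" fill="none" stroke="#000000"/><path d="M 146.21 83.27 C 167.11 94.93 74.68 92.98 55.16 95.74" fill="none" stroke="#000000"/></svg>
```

; LightBurn 1.7.01
; GRBL device profile, absolute coords
G21
G90
G0 X29.10 Y65.65
M4 S564
G1 X97.86 Y65.65 F2337
G1 X97.86 Y29.87
G1 X29.10 Y29.87
G1 X29.10 Y65.65
M5
G0 X146.21 Y33.96
M4 S564
G1 X148.08 Y29.18 F2337
G1 X136.23 Y26.16
G1 X115.84 Y24.39
G1 X92.09 Y23.36
G1 X70.13 Y22.56
G1 X55.16 Y21.49
M5

Since the viewBox matches the mm dimensions, user units are millimetres directly. The only transform is the Y-flip y_m = 117.23 − y_svg.

Shape 1 is a rectangle drawn with `<rect>`. Its stroke #000000 means score at S564, F2337. After flipping Y the toolpath is (29.10,65.65) → (97.86,65.65) → (97.86,29.87) → (29.10,29.87) → (29.10,65.65), returning to the start.

Shape 2 is a cubic bezier drawn with `<path>`. Its stroke #000000 means score at S564, F2337. After flipping Y the toolpath is (146.21,33.96) → (148.08,29.18) → (136.23,26.16) → (115.84,24.39) → (92.09,23.36) → (70.13,22.56) → (55.16,21.49).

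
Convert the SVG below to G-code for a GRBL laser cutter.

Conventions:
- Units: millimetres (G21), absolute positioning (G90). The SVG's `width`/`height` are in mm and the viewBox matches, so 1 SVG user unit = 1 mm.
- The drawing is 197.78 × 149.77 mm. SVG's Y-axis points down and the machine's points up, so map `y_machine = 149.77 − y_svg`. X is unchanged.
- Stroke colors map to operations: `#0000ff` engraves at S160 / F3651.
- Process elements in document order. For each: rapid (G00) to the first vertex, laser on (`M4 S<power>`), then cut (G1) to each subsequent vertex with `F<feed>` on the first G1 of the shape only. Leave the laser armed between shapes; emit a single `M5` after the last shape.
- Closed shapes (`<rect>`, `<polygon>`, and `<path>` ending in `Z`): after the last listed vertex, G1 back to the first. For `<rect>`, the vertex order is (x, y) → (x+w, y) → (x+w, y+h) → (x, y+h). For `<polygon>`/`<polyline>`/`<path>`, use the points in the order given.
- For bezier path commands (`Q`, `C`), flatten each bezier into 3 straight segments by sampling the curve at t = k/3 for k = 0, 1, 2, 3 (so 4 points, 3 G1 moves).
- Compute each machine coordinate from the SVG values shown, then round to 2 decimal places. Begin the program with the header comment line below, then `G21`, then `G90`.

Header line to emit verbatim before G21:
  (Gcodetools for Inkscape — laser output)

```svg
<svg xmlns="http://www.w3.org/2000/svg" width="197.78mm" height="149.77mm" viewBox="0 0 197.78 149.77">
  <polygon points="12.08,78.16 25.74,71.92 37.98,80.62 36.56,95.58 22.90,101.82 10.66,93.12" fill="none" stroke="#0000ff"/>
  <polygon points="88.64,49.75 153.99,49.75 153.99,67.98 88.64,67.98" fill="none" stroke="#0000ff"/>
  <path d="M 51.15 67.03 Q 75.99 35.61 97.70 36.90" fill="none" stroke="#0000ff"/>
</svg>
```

1 u = 1 mm; y_m = 149.77 − y.

[1] `<polygon>` regular polygon, #0000ff→engrave S160 F3651: (12.08,71.61) → (25.74,77.85) → (37.98,69.15) → (36.56,54.19) → (22.90,47.95) → (10.66,56.65) → (12.08,71.61) (closed)

[2] `<polygon>` rectangle, #0000ff→engrave S160 F3651: (88.64,100.02) → (153.99,100.02) → (153.99,81.79) → (88.64,81.79) → (88.64,100.02) (closed)

[3] `<path>` quadratic bezier, #0000ff→engrave S160 F3651: (51.15,82.74) → (67.36,100.05) → (82.88,110.10) → (97.70,112.87)

(Gcodetools for Inkscape — laser output)
G21
G90
G00 X12.08 Y71.61
M4 S160
G1 X25.74 Y77.85 F3651
G1 X37.98 Y69.15
G1 X36.56 Y54.19
G1 X22.90 Y47.95
G1 X10.66 Y56.65
G1 X12.08 Y71.61
G00 X88.64 Y100.02
M4 S160
G1 X153.99 Y100.02 F3651
G1 X153.99 Y81.79
G1 X88.64 Y81.79
G1 X88.64 Y100.02
G00 X51.15 Y82.74
M4 S160
G1 X67.36 Y100.05 F3651
G1 X82.88 Y110.10
G1 X97.70 Y112.87
M5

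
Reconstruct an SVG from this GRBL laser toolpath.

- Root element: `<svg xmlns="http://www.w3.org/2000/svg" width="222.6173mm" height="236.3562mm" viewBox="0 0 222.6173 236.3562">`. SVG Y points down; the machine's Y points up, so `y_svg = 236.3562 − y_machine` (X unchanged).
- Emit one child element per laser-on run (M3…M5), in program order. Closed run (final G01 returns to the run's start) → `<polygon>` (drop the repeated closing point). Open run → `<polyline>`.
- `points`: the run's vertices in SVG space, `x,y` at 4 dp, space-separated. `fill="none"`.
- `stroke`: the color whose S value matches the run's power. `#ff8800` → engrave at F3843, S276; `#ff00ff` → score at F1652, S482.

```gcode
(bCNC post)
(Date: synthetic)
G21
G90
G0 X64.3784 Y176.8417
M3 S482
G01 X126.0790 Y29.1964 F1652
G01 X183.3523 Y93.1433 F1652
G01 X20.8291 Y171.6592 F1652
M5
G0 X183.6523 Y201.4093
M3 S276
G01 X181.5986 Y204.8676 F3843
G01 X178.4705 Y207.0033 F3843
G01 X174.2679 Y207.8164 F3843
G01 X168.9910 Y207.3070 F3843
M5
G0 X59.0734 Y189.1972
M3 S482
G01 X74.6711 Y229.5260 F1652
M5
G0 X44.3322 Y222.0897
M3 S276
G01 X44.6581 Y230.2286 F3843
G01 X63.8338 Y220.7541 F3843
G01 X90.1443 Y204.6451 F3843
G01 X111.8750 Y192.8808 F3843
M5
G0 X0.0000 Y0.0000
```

<svg xmlns="http://www.w3.org/2000/svg" width="222.6173mm" height="236.3562mm" viewBox="0 0 222.6173 236.3562">
  <polyline points="64.3784,59.5145 126.0790,207.1598 183.3523,143.2129 20.8291,64.6970" fill="none" stroke="#ff00ff"/>
  <polyline points="183.6523,34.9469 181.5986,31.4886 178.4705,29.3529 174.2679,28.5398 168.9910,29.0492" fill="none" stroke="#ff8800"/>
  <polyline points="59.0734,47.1590 74.6711,6.8302" fill="none" stroke="#ff00ff"/>
  <polyline points="44.3322,14.2665 44.6581,6.1276 63.8338,15.6021 90.1443,31.7111 111.8750,43.4754" fill="none" stroke="#ff8800"/>
</svg>

Each laser-on run becomes one SVG element. Flip Y back into SVG space with y_svg = 236.3562 − y_machine.

Run 1: S482 ⇒ score layer `#ff00ff`. The run is open, so emit a `<polyline>` with points (Y-flipped): 64.3784,59.5145 126.0790,207.1598 183.3523,143.2129 20.8291,64.6970.

Run 2: power S276 maps to stroke `#ff8800` (engrave). The run is open, so emit a `<polyline>` with points (Y-flipped): 183.6523,34.9469 181.5986,31.4886 178.4705,29.3529 174.2679,28.5398 168.9910,29.0492.

Run 3: the run's S482 means `#ff00ff` (score). The run is open, so emit a `<polyline>` with points (Y-flipped): 59.0734,47.1590 74.6711,6.8302.

Run 4: the run's S276 means `#ff8800` (engrave). The run is open, so emit a `<polyline>` with points (Y-flipped): 44.3322,14.2665 44.6581,6.1276 63.8338,15.6021 90.1443,31.7111 111.8750,43.4754.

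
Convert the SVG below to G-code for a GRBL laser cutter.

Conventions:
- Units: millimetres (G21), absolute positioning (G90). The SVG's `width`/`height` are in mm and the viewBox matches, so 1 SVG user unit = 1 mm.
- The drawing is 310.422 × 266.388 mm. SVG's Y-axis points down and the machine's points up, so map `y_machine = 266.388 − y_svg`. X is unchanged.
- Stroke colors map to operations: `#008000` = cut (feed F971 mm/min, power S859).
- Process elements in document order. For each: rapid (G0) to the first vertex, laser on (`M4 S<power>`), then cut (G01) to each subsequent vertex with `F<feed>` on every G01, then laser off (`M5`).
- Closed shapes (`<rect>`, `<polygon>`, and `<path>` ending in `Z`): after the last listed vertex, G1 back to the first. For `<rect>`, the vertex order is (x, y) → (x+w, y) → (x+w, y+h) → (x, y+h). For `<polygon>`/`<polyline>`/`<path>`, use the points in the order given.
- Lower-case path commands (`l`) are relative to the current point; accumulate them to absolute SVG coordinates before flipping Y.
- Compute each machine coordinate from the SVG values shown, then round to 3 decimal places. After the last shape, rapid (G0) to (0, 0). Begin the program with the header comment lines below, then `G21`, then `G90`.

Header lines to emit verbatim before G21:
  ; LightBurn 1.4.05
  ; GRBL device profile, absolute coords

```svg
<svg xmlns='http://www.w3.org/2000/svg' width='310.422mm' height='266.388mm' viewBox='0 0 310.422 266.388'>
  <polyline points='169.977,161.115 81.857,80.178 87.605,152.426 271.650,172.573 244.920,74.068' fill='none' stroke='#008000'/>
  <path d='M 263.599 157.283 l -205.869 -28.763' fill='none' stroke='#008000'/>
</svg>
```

viewBox `0 0 310.422 266.388` with mm width/height → 1 unit = 1 mm. Flip: y_m = 266.388 − y_svg.

**Shape 1** — `<polyline>` open polyline, stroke `#008000` → cut (S859, F971). Machine vertices: (169.977,105.273) → (81.857,186.210) → (87.605,113.962) → (271.650,93.815) → (244.920,192.320). Open path.

**Shape 2** — `<path>` line segment, stroke `#008000` → cut (S859, F971). Machine vertices: (263.599,109.105) → (57.730,137.868). Open path.

; LightBurn 1.4.05
; GRBL device profile, absolute coords
G21
G90
G0 X169.977 Y105.273
M4 S859
G01 X81.857 Y186.210 F971
G01 X87.605 Y113.962 F971
G01 X271.650 Y93.815 F971
G01 X244.920 Y192.320 F971
M5
G0 X263.599 Y109.105
M4 S859
G01 X57.730 Y137.868 F971
M5
G0 X0.000 Y0.000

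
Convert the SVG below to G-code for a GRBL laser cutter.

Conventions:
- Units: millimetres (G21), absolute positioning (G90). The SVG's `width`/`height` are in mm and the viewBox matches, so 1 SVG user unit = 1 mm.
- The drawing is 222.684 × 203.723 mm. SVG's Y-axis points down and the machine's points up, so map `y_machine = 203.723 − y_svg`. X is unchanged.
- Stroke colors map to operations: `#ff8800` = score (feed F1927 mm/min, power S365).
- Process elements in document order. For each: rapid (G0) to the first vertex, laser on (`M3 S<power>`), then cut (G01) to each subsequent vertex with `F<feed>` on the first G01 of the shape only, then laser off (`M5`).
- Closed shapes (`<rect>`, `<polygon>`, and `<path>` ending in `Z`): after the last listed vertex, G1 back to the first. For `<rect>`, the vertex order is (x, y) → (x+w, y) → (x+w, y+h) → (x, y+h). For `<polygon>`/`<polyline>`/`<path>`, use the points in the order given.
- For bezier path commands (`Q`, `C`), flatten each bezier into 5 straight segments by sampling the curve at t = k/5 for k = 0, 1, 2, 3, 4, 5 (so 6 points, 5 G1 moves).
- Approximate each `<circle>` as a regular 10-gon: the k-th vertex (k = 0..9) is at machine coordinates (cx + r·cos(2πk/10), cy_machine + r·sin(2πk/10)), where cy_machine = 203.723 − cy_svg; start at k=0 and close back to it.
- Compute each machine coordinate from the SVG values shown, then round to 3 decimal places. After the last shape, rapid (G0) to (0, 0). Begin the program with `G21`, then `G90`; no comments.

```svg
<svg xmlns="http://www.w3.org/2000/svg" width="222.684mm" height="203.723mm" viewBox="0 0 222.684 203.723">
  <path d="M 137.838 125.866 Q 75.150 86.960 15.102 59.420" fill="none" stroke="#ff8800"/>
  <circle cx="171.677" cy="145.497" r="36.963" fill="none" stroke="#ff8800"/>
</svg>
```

G21
G90
G0 X137.838 Y77.857
M3 S365
G01 X112.868 Y92.965 F1927
G01 X88.110 Y107.163
G01 X63.563 Y120.452
G01 X39.227 Y132.832
G01 X15.102 Y144.303
M5
G0 X208.640 Y58.226
M3 S365
G01 X201.581 Y79.952 F1927
G01 X183.099 Y93.380
G01 X160.255 Y93.380
G01 X141.773 Y79.952
G01 X134.714 Y58.226
G01 X141.773 Y36.500
G01 X160.255 Y23.072
G01 X183.099 Y23.072
G01 X201.581 Y36.500
G01 X208.640 Y58.226
M5
G0 X0.000 Y0.000

Since the viewBox matches the mm dimensions, user units are millimetres directly. The only transform is the Y-flip y_m = 203.723 − y_svg.

Shape 1 is a quadratic bezier drawn with `<path>`. Its stroke #ff8800 means score at S365, F1927. After flipping Y the toolpath is (137.838,77.857) → (112.868,92.965) → (88.110,107.163) → (63.563,120.452) → (39.227,132.832) → (15.102,144.303).

Shape 2 is a circle drawn with `<circle>`. Its stroke #ff8800 means score at S365, F1927. After flipping Y the toolpath is (208.640,58.226) → (201.581,79.952) → (183.099,93.380) → (160.255,93.380) → (141.773,79.952) → (134.714,58.226) → (141.773,36.500) → (160.255,23.072) → (183.099,23.072) → (201.581,36.500) → (208.640,58.226), returning to the start.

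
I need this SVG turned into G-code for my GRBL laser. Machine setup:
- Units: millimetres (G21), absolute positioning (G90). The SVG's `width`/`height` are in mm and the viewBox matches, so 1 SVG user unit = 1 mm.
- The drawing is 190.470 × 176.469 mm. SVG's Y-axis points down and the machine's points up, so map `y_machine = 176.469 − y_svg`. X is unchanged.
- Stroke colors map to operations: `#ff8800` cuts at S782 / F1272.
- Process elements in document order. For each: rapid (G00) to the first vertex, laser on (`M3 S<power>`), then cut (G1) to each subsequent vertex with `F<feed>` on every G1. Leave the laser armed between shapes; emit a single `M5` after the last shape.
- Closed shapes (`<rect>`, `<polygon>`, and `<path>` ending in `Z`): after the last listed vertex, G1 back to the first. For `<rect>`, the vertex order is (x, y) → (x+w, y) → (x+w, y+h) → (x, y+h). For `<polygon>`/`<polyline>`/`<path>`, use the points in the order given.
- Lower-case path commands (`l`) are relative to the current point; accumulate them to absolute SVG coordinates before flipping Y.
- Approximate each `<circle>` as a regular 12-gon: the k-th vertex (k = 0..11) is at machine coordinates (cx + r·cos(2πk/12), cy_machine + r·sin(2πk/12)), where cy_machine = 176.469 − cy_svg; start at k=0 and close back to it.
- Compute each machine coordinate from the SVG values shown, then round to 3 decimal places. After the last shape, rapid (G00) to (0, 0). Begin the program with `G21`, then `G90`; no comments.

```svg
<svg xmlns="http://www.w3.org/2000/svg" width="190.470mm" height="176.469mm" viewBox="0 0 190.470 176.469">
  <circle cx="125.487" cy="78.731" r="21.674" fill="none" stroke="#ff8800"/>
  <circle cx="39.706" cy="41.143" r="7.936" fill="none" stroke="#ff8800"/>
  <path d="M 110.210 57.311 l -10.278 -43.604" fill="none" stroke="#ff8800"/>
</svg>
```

G21
G90
G00 X147.161 Y97.738
M3 S782
G1 X144.257 Y108.575 F1272
G1 X136.324 Y116.508 F1272
G1 X125.487 Y119.412 F1272
G1 X114.650 Y116.508 F1272
G1 X106.717 Y108.575 F1272
G1 X103.813 Y97.738 F1272
G1 X106.717 Y86.901 F1272
G1 X114.650 Y78.968 F1272
G1 X125.487 Y76.064 F1272
G1 X136.324 Y78.968 F1272
G1 X144.257 Y86.901 F1272
G1 X147.161 Y97.738 F1272
G00 X47.642 Y135.326
M3 S782
G1 X46.579 Y139.294 F1272
G1 X43.674 Y142.199 F1272
G1 X39.706 Y143.262 F1272
G1 X35.738 Y142.199 F1272
G1 X32.833 Y139.294 F1272
G1 X31.770 Y135.326 F1272
G1 X32.833 Y131.358 F1272
G1 X35.738 Y128.453 F1272
G1 X39.706 Y127.390 F1272
G1 X43.674 Y128.453 F1272
G1 X46.579 Y131.358 F1272
G1 X47.642 Y135.326 F1272
G00 X110.210 Y119.158
M3 S782
G1 X99.932 Y162.762 F1272
M5
G00 X0.000 Y0.000

1 u = 1 mm; y_m = 176.469 − y.

[1] `<circle>` circle, #ff8800→cut S782 F1272: (147.161,97.738) → (144.257,108.575) → (136.324,116.508) → (125.487,119.412) → (114.650,116.508) → (106.717,108.575) → (103.813,97.738) → (106.717,86.901) → (114.650,78.968) → (125.487,76.064) → (136.324,78.968) → (144.257,86.901) → (147.161,97.738) (closed)

[2] `<circle>` circle, #ff8800→cut S782 F1272: (47.642,135.326) → (46.579,139.294) → (43.674,142.199) → (39.706,143.262) → (35.738,142.199) → (32.833,139.294) → (31.770,135.326) → (32.833,131.358) → (35.738,128.453) → (39.706,127.390) → (43.674,128.453) → (46.579,131.358) → (47.642,135.326) (closed)

[3] `<path>` line segment, #ff8800→cut S782 F1272: (110.210,119.158) → (99.932,162.762)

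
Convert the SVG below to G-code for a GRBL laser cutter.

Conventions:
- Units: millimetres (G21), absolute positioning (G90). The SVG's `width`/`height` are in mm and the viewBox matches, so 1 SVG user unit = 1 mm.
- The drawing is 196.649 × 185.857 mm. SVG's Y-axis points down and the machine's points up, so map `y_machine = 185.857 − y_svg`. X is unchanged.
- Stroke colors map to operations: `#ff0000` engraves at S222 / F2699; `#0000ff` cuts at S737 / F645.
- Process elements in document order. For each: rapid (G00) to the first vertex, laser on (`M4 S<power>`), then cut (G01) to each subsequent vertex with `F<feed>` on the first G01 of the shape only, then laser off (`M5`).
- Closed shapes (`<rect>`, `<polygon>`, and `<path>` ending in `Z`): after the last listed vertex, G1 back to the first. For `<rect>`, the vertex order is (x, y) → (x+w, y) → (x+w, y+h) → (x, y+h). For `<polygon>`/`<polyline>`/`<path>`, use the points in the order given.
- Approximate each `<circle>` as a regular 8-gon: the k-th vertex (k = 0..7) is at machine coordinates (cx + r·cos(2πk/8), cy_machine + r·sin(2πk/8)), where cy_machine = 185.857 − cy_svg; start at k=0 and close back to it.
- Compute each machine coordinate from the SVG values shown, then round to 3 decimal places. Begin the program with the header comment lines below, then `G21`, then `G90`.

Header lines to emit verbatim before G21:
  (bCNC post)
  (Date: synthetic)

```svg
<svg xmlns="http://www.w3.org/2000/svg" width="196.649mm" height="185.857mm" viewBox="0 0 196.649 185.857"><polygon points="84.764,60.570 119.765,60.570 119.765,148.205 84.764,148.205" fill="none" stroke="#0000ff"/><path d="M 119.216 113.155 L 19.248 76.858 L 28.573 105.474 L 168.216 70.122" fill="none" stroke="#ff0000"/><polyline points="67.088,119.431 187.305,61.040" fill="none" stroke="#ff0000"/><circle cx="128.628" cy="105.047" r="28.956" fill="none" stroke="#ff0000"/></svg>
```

viewBox `0 0 196.649 185.857` with mm width/height → 1 unit = 1 mm. Flip: y_m = 185.857 − y_svg.

**Shape 1** — `<polygon>` rectangle, stroke `#0000ff` → cut (S737, F645). Machine vertices: (84.764,125.287) → (119.765,125.287) → (119.765,37.652) → (84.764,37.652) → (84.764,125.287). Closed: final G1 returns to the first vertex.

**Shape 2** — `<path>` open polyline, stroke `#ff0000` → engrave (S222, F2699). Machine vertices: (119.216,72.702) → (19.248,108.999) → (28.573,80.383) → (168.216,115.735). Open path.

**Shape 3** — `<polyline>` line segment, stroke `#ff0000` → engrave (S222, F2699). Machine vertices: (67.088,66.426) → (187.305,124.817). Open path.

**Shape 4** — `<circle>` circle, stroke `#ff0000` → engrave (S222, F2699). Machine vertices: (157.584,80.810) → (149.103,101.285) → (128.628,109.766) → (108.153,101.285) → (99.672,80.810) → (108.153,60.335) → (128.628,51.854) → (149.103,60.335) → (157.584,80.810). Closed: final G1 returns to the first vertex.

(bCNC post)
(Date: synthetic)
G21
G90
G00 X84.764 Y125.287
M4 S737
G01 X119.765 Y125.287 F645
G01 X119.765 Y37.652
G01 X84.764 Y37.652
G01 X84.764 Y125.287
M5
G00 X119.216 Y72.702
M4 S222
G01 X19.248 Y108.999 F2699
G01 X28.573 Y80.383
G01 X168.216 Y115.735
M5
G00 X67.088 Y66.426
M4 S222
G01 X187.305 Y124.817 F2699
M5
G00 X157.584 Y80.810
M4 S222
G01 X149.103 Y101.285 F2699
G01 X128.628 Y109.766
G01 X108.153 Y101.285
G01 X99.672 Y80.810
G01 X108.153 Y60.335
G01 X128.628 Y51.854
G01 X149.103 Y60.335
G01 X157.584 Y80.810
M5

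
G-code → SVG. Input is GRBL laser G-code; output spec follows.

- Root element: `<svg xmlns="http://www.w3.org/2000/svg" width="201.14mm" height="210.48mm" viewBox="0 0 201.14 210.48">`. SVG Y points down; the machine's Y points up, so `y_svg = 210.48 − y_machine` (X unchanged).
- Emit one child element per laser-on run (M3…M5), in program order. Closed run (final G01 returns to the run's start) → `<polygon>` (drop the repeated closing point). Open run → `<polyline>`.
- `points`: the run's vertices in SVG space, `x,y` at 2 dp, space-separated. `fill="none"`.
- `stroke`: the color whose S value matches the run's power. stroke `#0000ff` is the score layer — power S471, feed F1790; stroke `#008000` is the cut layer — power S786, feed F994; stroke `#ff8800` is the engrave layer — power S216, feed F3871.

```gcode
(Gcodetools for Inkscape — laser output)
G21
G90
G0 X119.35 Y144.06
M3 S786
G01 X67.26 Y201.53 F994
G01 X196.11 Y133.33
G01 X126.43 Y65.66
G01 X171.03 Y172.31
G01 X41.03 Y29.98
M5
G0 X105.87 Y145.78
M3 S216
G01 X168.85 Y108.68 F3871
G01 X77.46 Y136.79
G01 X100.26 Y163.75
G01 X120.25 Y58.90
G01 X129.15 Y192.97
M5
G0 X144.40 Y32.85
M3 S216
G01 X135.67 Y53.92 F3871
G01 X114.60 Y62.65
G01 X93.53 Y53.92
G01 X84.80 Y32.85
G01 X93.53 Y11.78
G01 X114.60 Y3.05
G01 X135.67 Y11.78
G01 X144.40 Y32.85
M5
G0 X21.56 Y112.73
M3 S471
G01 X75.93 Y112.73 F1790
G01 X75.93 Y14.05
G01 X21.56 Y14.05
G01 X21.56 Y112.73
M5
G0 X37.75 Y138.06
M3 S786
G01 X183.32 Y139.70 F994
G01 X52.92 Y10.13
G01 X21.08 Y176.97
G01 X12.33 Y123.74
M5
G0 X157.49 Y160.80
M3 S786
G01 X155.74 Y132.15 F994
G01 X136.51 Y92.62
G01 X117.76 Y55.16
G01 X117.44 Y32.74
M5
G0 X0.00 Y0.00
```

Each laser-on run becomes one SVG element. Flip Y back into SVG space with y_svg = 210.48 − y_machine.

Run 1: power S786 maps to stroke `#008000` (cut). The run is open, so emit a `<polyline>` with points (Y-flipped): 119.35,66.42 67.26,8.95 196.11,77.15 126.43,144.82 171.03,38.17 41.03,180.50.

Run 2: power S216 maps to stroke `#ff8800` (engrave). The run is open, so emit a `<polyline>` with points (Y-flipped): 105.87,64.70 168.85,101.80 77.46,73.69 100.26,46.73 120.25,151.58 129.15,17.51.

Run 3: S216 ⇒ engrave layer `#ff8800`. The run returns to its start, so emit a `<polygon>` with points (Y-flipped): 144.40,177.63 135.67,156.56 114.60,147.83 93.53,156.56 84.80,177.63 93.53,198.70 114.60,207.43 135.67,198.70.

Run 4: power S471 maps to stroke `#0000ff` (score). The run returns to its start, so emit a `<polygon>` with points (Y-flipped): 21.56,97.75 75.93,97.75 75.93,196.43 21.56,196.43.

Run 5: S786 ⇒ cut layer `#008000`. The run is open, so emit a `<polyline>` with points (Y-flipped): 37.75,72.42 183.32,70.78 52.92,200.35 21.08,33.51 12.33,86.74.

Run 6: S786 ⇒ cut layer `#008000`. The run is open, so emit a `<polyline>` with points (Y-flipped): 157.49,49.68 155.74,78.33 136.51,117.86 117.76,155.32 117.44,177.74.

<svg xmlns="http://www.w3.org/2000/svg" width="201.14mm" height="210.48mm" viewBox="0 0 201.14 210.48">
  <polyline points="119.35,66.42 67.26,8.95 196.11,77.15 126.43,144.82 171.03,38.17 41.03,180.50" fill="none" stroke="#008000"/>
  <polyline points="105.87,64.70 168.85,101.80 77.46,73.69 100.26,46.73 120.25,151.58 129.15,17.51" fill="none" stroke="#ff8800"/>
  <polygon points="144.40,177.63 135.67,156.56 114.60,147.83 93.53,156.56 84.80,177.63 93.53,198.70 114.60,207.43 135.67,198.70" fill="none" stroke="#ff8800"/>
  <polygon points="21.56,97.75 75.93,97.75 75.93,196.43 21.56,196.43" fill="none" stroke="#0000ff"/>
  <polyline points="37.75,72.42 183.32,70.78 52.92,200.35 21.08,33.51 12.33,86.74" fill="none" stroke="#008000"/>
  <polyline points="157.49,49.68 155.74,78.33 136.51,117.86 117.76,155.32 117.44,177.74" fill="none" stroke="#008000"/>
</svg>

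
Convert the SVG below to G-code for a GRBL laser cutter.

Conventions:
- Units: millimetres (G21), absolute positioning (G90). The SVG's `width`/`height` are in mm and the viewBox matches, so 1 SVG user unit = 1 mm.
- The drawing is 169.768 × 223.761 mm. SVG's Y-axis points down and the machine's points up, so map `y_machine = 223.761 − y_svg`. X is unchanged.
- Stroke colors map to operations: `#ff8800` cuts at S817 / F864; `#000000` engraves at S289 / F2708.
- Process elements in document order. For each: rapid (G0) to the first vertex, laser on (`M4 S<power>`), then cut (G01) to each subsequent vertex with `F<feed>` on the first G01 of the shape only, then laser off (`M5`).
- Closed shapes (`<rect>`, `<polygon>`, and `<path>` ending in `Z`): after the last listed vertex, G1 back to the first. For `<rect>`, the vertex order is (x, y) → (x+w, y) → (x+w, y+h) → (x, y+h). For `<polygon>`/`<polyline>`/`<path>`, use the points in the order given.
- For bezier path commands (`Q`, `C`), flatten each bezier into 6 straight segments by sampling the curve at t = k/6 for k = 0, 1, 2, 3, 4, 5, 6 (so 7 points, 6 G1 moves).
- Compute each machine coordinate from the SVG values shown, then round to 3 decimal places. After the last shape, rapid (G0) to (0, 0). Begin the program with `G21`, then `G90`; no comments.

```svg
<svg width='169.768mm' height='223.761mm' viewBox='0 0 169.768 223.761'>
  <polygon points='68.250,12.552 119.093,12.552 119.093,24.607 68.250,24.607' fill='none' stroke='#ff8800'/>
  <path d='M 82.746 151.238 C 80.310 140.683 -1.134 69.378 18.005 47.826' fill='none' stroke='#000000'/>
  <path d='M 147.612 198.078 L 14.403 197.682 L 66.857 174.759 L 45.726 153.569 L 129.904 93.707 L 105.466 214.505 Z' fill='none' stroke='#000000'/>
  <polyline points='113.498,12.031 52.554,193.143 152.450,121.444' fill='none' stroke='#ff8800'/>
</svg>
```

viewBox `0 0 169.768 223.761` with mm width/height → 1 unit = 1 mm. Flip: y_m = 223.761 − y_svg.

**Shape 1** — `<polygon>` rectangle, stroke `#ff8800` → cut (S817, F864). Machine vertices: (68.250,211.209) → (119.093,211.209) → (119.093,199.154) → (68.250,199.154) → (68.250,211.209). Closed: final G1 returns to the first vertex.

**Shape 2** — `<path>` cubic bezier, stroke `#000000` → engrave (S289, F2708). Control points (SVG): P0=(82.746,151.238), P1=(80.310,140.683), P2=(-1.134,69.378), P3=(18.005,47.826); sampled at t=k/6. Machine vertices: (82.746,72.523) → (75.775,82.351) → (60.626,99.235) → (42.285,120.105) → (25.742,141.891) → (15.986,161.525) → (18.005,175.935). Open path.

**Shape 3** — `<path>` closed polygon, stroke `#000000` → engrave (S289, F2708). Machine vertices: (147.612,25.683) → (14.403,26.079) → (66.857,49.002) → (45.726,70.192) → (129.904,130.054) → (105.466,9.256) → (147.612,25.683). Closed: final G1 returns to the first vertex.

**Shape 4** — `<polyline>` open polyline, stroke `#ff8800` → cut (S817, F864). Machine vertices: (113.498,211.730) → (52.554,30.618) → (152.450,102.317). Open path.

G21
G90
G0 X68.250 Y211.209
M4 S817
G01 X119.093 Y211.209 F864
G01 X119.093 Y199.154
G01 X68.250 Y199.154
G01 X68.250 Y211.209
M5
G0 X82.746 Y72.523
M4 S289
G01 X75.775 Y82.351 F2708
G01 X60.626 Y99.235
G01 X42.285 Y120.105
G01 X25.742 Y141.891
G01 X15.986 Y161.525
G01 X18.005 Y175.935
M5
G0 X147.612 Y25.683
M4 S289
G01 X14.403 Y26.079 F2708
G01 X66.857 Y49.002
G01 X45.726 Y70.192
G01 X129.904 Y130.054
G01 X105.466 Y9.256
G01 X147.612 Y25.683
M5
G0 X113.498 Y211.730
M4 S817
G01 X52.554 Y30.618 F864
G01 X152.450 Y102.317
M5
G0 X0.000 Y0.000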